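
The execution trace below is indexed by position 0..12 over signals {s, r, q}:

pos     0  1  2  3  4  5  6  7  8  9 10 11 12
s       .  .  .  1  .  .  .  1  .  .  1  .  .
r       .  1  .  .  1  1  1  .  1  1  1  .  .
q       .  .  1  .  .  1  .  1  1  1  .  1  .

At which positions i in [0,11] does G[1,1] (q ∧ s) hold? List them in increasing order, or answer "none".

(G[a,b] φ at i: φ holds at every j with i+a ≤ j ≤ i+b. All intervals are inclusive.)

Evaluate at each i in [0,11]:
  i=0: ✗ (fails at j=1)
  i=1: ✗ (fails at j=2)
  i=2: ✗ (fails at j=3)
  i=3: ✗ (fails at j=4)
  i=4: ✗ (fails at j=5)
  i=5: ✗ (fails at j=6)
  i=6: ✓ (all of [7,7])
  i=7: ✗ (fails at j=8)
  i=8: ✗ (fails at j=9)
  i=9: ✗ (fails at j=10)
  i=10: ✗ (fails at j=11)
  i=11: ✗ (fails at j=12)

6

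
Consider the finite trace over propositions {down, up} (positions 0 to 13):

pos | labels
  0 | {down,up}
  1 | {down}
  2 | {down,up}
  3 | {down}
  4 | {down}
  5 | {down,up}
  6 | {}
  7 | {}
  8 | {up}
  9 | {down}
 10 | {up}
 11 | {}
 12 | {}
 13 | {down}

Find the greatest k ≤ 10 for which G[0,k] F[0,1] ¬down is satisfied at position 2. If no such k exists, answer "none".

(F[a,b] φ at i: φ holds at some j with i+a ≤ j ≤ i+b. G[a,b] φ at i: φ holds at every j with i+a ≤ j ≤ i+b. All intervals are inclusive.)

F[0,1] ¬down must hold from j=2 onward; find where it first fails.
  j=2: fails → no k works.

none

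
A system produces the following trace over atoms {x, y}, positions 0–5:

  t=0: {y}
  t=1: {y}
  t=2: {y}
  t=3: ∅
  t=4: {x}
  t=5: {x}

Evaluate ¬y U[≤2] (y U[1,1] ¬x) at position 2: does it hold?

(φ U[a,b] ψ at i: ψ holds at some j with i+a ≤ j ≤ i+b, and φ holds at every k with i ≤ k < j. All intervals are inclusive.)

Need some j in [2,4] with (y U[1,1] ¬x), and ¬y at every k in [2,j-1].
  j=2: (y U[1,1] ¬x) holds; no prefix to check → satisfied.

True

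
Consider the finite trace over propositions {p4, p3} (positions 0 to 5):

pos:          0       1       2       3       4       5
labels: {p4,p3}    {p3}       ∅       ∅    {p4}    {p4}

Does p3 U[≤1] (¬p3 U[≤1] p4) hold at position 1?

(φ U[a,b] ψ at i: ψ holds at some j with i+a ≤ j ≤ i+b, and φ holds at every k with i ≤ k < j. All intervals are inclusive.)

No

Need some j in [1,2] with (¬p3 U[≤1] p4), and p3 at every k in [1,j-1].
  j=1: (¬p3 U[≤1] p4) — fails.
  j=2: (¬p3 U[≤1] p4) — fails.
No j in the window works → until fails.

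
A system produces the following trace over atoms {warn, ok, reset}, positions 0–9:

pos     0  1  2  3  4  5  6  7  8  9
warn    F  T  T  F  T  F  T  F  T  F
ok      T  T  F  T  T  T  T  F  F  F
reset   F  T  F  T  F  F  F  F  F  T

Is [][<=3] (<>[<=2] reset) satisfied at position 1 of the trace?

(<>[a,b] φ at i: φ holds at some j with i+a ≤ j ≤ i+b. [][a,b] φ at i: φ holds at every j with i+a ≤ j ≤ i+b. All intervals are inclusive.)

No

Check <>[<=2] reset at every j in [1,4]:
  j=1: holds (witness at 1)
  j=2: holds (witness at 3)
  j=3: holds (witness at 3)
  j=4: fails (none in [4,6])
Fails at j=4 → formula fails.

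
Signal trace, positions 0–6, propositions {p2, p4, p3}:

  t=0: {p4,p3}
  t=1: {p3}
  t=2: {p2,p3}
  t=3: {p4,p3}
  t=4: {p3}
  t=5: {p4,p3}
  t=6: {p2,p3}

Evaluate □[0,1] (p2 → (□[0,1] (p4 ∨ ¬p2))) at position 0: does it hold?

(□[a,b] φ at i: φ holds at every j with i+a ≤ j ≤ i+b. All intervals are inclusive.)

Check (p2 → (□[0,1] (p4 ∨ ¬p2))) at every j in [0,1]:
  j=0: antecedent false → ✓
  j=1: antecedent false → ✓
All positions satisfy it → formula holds.

True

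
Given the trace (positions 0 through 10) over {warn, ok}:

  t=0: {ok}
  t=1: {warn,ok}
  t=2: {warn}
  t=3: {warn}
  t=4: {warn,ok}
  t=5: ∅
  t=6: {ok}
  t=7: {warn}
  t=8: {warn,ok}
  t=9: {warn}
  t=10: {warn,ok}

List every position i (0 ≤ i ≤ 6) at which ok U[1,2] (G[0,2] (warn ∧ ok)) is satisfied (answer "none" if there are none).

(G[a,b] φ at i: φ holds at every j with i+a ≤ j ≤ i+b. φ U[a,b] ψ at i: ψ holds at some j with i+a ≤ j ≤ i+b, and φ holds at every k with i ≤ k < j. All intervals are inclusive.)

none

Evaluate at each i in [0,6]:
  i=0: ✗ (no rhs in [1,2])
  i=1: ✗ (no rhs in [2,3])
  i=2: ✗ (no rhs in [3,4])
  i=3: ✗ (no rhs in [4,5])
  i=4: ✗ (no rhs in [5,6])
  i=5: ✗ (no rhs in [6,7])
  i=6: ✗ (no rhs in [7,8])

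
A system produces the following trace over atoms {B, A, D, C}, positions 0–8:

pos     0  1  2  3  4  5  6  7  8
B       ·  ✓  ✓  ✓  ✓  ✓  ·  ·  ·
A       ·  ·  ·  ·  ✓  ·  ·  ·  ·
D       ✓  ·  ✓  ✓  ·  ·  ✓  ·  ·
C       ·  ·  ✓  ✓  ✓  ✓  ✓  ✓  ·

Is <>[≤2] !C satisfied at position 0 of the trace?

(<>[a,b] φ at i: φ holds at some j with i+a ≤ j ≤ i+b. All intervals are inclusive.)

Check !C at each j in [0,2]:
  j=0: true
  j=1: true
  j=2: false
Found at j=0 → formula holds.

Holds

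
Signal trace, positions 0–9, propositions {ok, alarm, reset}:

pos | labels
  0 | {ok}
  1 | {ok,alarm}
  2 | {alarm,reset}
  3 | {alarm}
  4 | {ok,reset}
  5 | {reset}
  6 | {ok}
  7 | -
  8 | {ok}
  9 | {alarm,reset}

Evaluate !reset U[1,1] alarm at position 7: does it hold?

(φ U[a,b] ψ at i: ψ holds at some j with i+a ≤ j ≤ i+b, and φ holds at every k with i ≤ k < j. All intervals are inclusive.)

Need some j in [8,8] with alarm, and !reset at every k in [7,j-1].
  j=8: alarm false.
No j in the window works → until fails.

Does not hold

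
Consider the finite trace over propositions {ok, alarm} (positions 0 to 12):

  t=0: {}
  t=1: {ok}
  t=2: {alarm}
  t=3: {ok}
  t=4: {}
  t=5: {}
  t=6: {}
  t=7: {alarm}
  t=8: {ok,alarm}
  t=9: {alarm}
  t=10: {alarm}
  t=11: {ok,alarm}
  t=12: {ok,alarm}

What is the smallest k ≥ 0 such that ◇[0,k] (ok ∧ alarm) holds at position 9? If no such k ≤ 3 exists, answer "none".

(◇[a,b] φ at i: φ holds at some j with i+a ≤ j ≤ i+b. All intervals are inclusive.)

Scan j = 9,10,… for (ok ∧ alarm):
  j=9: fails
  j=10: fails
  j=11: holds
First hit at j=11, so smallest k = 11-9 = 2.

2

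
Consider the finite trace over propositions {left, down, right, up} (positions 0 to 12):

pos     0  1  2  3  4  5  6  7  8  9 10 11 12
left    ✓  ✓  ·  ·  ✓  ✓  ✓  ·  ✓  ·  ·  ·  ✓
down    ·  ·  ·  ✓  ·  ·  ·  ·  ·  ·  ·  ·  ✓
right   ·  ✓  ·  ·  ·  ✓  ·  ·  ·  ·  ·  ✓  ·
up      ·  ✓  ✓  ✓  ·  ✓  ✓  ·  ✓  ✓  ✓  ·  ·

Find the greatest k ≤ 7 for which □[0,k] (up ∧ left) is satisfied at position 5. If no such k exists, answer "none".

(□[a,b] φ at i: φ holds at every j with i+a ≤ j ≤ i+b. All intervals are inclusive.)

1

(up ∧ left) must hold from j=5 onward; find where it first fails.
  j=5: holds
  j=6: holds
  j=7: fails
Holds on [5,6], so largest k = 1.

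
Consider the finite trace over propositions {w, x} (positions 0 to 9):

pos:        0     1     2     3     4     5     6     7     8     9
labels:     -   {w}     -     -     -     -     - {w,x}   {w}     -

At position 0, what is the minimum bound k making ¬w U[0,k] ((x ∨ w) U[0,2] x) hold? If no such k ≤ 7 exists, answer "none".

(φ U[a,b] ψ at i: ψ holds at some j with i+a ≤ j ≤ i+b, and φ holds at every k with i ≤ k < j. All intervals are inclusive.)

none

Need earliest j ≥ 0 with ((x ∨ w) U[0,2] x), and ¬w at every k in [0,j-1].
  j=0: rhs fails.
  j=1: rhs fails.
  j=2: rhs fails.
  j=3: rhs fails.
  j=4: rhs fails.
  j=5: rhs fails.
  j=6: rhs fails.
  j=7: rhs holds but lhs fails at k=1.
No witness within the range → none.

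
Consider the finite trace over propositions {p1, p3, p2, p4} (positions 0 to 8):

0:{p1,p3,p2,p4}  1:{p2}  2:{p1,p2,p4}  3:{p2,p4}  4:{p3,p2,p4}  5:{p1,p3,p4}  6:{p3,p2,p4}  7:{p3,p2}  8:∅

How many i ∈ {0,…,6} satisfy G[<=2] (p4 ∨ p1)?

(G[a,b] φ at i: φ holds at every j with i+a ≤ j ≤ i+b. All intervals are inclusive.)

3

Evaluate at each i in [0,6]:
  i=0: ✗ (fails at j=1)
  i=1: ✗ (fails at j=1)
  i=2: ✓ (all of [2,4])
  i=3: ✓ (all of [3,5])
  i=4: ✓ (all of [4,6])
  i=5: ✗ (fails at j=7)
  i=6: ✗ (fails at j=7)
Positions where it holds: {2, 3, 4} → 3.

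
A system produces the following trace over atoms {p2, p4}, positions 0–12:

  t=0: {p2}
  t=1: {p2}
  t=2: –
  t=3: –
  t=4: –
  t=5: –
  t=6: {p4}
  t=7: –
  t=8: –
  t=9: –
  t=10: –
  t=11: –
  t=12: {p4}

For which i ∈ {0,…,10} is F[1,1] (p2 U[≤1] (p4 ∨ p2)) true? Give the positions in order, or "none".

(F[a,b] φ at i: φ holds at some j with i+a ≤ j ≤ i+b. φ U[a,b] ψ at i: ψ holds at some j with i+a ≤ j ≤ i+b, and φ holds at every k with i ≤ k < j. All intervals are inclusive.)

Evaluate at each i in [0,10]:
  i=0: ✓ (witness j=1)
  i=1: ✗ (none in [2,2])
  i=2: ✗ (none in [3,3])
  i=3: ✗ (none in [4,4])
  i=4: ✗ (none in [5,5])
  i=5: ✓ (witness j=6)
  i=6: ✗ (none in [7,7])
  i=7: ✗ (none in [8,8])
  i=8: ✗ (none in [9,9])
  i=9: ✗ (none in [10,10])
  i=10: ✗ (none in [11,11])

0, 5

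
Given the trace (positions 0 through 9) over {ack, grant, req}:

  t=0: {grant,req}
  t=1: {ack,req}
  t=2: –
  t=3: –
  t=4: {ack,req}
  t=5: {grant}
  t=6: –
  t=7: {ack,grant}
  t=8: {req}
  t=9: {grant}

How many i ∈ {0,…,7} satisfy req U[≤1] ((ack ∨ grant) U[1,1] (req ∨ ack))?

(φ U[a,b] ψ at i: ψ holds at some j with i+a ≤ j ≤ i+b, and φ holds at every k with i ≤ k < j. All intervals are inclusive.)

2

Evaluate at each i in [0,7]:
  i=0: ✓ (rhs at j=0)
  i=1: ✗ (no rhs in [1,2])
  i=2: ✗ (no rhs in [2,3])
  i=3: ✗ (no rhs in [3,4])
  i=4: ✗ (no rhs in [4,5])
  i=5: ✗ (no rhs in [5,6])
  i=6: ✗ (lhs fails at k=6 before rhs at j=7)
  i=7: ✓ (rhs at j=7)
Positions where it holds: {0, 7} → 2.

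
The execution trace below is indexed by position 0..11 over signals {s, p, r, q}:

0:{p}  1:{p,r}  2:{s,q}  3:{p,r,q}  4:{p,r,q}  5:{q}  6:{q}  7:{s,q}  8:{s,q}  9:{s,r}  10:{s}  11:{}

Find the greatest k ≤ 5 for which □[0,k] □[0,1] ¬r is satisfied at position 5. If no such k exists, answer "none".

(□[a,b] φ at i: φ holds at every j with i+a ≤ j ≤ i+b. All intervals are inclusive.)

2

□[0,1] ¬r must hold from j=5 onward; find where it first fails.
  j=5: holds
  j=6: holds
  j=7: holds
  j=8: fails
Holds on [5,7], so largest k = 2.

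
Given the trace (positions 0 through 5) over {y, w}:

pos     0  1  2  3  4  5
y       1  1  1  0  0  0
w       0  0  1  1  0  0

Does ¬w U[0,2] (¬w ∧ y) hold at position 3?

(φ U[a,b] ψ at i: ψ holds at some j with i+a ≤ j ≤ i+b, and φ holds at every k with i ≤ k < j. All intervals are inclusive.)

No

Need some j in [3,5] with (¬w ∧ y), and ¬w at every k in [3,j-1].
  j=3: (¬w ∧ y) false.
  j=4: (¬w ∧ y) false.
  j=5: (¬w ∧ y) false.
No j in the window works → until fails.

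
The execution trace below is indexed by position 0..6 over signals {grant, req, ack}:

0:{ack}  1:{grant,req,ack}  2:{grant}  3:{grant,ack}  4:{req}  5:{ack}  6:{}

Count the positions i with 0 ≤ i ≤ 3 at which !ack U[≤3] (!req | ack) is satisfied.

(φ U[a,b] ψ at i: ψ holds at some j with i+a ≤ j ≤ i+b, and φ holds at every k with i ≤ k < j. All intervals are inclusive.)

Evaluate at each i in [0,3]:
  i=0: ✓ (rhs at j=0)
  i=1: ✓ (rhs at j=1)
  i=2: ✓ (rhs at j=2)
  i=3: ✓ (rhs at j=3)
Positions where it holds: {0, 1, 2, 3} → 4.

4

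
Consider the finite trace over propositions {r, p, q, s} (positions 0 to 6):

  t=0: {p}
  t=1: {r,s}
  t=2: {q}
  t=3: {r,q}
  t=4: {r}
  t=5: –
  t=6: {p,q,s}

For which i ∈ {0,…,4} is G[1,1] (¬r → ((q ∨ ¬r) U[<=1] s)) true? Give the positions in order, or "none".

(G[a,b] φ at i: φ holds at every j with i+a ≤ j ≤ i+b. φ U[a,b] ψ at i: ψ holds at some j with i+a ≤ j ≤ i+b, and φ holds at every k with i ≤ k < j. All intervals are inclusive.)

Evaluate at each i in [0,4]:
  i=0: ✓ (all of [1,1])
  i=1: ✗ (fails at j=2)
  i=2: ✓ (all of [3,3])
  i=3: ✓ (all of [4,4])
  i=4: ✓ (all of [5,5])

0, 2, 3, 4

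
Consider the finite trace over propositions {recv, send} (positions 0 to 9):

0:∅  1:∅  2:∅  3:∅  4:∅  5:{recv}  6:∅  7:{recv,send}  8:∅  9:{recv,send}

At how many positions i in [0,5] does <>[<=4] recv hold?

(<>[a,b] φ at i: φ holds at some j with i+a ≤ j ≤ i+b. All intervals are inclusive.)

Evaluate at each i in [0,5]:
  i=0: ✗ (none in [0,4])
  i=1: ✓ (witness j=5)
  i=2: ✓ (witness j=5)
  i=3: ✓ (witness j=5)
  i=4: ✓ (witness j=5)
  i=5: ✓ (witness j=5)
Positions where it holds: {1, 2, 3, 4, 5} → 5.

5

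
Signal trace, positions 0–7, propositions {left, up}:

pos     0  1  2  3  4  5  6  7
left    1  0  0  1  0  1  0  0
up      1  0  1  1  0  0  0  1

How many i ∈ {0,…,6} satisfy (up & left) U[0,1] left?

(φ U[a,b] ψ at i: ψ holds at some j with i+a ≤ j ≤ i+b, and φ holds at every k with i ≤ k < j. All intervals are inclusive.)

3

Evaluate at each i in [0,6]:
  i=0: ✓ (rhs at j=0)
  i=1: ✗ (no rhs in [1,2])
  i=2: ✗ (lhs fails at k=2 before rhs at j=3)
  i=3: ✓ (rhs at j=3)
  i=4: ✗ (lhs fails at k=4 before rhs at j=5)
  i=5: ✓ (rhs at j=5)
  i=6: ✗ (no rhs in [6,7])
Positions where it holds: {0, 3, 5} → 3.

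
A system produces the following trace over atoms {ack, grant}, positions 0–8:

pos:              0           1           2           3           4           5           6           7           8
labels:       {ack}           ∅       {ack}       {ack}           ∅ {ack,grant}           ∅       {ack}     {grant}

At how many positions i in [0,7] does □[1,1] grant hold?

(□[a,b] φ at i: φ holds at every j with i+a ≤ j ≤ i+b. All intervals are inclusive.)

Evaluate at each i in [0,7]:
  i=0: ✗ (fails at j=1)
  i=1: ✗ (fails at j=2)
  i=2: ✗ (fails at j=3)
  i=3: ✗ (fails at j=4)
  i=4: ✓ (all of [5,5])
  i=5: ✗ (fails at j=6)
  i=6: ✗ (fails at j=7)
  i=7: ✓ (all of [8,8])
Positions where it holds: {4, 7} → 2.

2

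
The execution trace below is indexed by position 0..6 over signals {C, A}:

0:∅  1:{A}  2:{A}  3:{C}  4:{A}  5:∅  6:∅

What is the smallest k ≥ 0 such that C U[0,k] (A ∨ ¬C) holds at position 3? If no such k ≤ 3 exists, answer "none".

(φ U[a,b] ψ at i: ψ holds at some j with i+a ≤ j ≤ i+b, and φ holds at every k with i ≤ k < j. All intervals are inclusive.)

1

Need earliest j ≥ 3 with (A ∨ ¬C), and C at every k in [3,j-1].
  j=3: rhs fails.
  j=4: rhs holds; lhs holds on [3,3]. k = 1.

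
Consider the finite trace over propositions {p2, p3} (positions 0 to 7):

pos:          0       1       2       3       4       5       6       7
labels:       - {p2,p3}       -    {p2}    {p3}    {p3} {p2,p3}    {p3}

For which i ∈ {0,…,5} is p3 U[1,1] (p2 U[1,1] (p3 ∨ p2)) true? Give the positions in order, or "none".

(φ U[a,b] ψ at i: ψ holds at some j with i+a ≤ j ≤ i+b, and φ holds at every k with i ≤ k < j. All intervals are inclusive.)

Evaluate at each i in [0,5]:
  i=0: ✗ (no rhs in [1,1])
  i=1: ✗ (no rhs in [2,2])
  i=2: ✗ (lhs fails at k=2 before rhs at j=3)
  i=3: ✗ (no rhs in [4,4])
  i=4: ✗ (no rhs in [5,5])
  i=5: ✓ (rhs at j=6; lhs holds on [5,5])

5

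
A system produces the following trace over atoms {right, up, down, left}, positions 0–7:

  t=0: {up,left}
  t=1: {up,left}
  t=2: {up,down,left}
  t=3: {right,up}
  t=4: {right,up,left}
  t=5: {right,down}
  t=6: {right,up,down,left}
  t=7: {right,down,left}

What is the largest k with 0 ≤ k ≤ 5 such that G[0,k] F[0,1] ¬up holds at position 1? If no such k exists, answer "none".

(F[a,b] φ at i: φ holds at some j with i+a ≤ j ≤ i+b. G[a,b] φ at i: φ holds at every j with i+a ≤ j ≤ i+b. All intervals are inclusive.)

none

F[0,1] ¬up must hold from j=1 onward; find where it first fails.
  j=1: fails → no k works.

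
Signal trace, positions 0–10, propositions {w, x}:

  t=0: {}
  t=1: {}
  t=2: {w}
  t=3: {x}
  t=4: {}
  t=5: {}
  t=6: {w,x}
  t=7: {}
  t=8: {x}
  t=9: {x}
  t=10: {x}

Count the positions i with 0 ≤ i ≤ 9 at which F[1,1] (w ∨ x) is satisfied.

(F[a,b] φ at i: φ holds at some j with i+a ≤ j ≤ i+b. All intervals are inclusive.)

Evaluate at each i in [0,9]:
  i=0: ✗ (none in [1,1])
  i=1: ✓ (witness j=2)
  i=2: ✓ (witness j=3)
  i=3: ✗ (none in [4,4])
  i=4: ✗ (none in [5,5])
  i=5: ✓ (witness j=6)
  i=6: ✗ (none in [7,7])
  i=7: ✓ (witness j=8)
  i=8: ✓ (witness j=9)
  i=9: ✓ (witness j=10)
Positions where it holds: {1, 2, 5, 7, 8, 9} → 6.

6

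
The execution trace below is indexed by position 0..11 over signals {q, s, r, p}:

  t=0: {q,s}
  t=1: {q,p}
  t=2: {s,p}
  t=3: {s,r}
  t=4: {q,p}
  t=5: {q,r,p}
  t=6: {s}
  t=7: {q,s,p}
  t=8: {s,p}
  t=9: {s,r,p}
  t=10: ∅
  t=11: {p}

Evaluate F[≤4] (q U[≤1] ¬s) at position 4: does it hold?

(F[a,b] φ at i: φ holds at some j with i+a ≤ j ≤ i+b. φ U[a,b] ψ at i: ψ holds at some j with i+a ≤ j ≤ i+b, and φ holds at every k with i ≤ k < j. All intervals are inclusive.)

Check (q U[≤1] ¬s) at each j in [4,8]:
  j=4: holds
  j=5: holds
  j=6: fails
  j=7: fails
  j=8: fails
Found at j=4 → formula holds.

Yes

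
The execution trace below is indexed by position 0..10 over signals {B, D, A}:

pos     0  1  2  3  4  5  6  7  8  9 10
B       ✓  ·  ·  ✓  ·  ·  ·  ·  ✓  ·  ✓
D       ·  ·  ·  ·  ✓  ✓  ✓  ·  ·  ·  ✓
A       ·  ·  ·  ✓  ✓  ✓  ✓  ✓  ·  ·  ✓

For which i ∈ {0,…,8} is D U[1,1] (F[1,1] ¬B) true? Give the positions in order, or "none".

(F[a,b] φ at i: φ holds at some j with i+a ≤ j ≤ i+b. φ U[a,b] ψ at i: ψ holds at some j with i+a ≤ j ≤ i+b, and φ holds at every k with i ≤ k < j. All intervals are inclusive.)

4, 5

Evaluate at each i in [0,8]:
  i=0: ✗ (lhs fails at k=0 before rhs at j=1)
  i=1: ✗ (no rhs in [2,2])
  i=2: ✗ (lhs fails at k=2 before rhs at j=3)
  i=3: ✗ (lhs fails at k=3 before rhs at j=4)
  i=4: ✓ (rhs at j=5; lhs holds on [4,4])
  i=5: ✓ (rhs at j=6; lhs holds on [5,5])
  i=6: ✗ (no rhs in [7,7])
  i=7: ✗ (lhs fails at k=7 before rhs at j=8)
  i=8: ✗ (no rhs in [9,9])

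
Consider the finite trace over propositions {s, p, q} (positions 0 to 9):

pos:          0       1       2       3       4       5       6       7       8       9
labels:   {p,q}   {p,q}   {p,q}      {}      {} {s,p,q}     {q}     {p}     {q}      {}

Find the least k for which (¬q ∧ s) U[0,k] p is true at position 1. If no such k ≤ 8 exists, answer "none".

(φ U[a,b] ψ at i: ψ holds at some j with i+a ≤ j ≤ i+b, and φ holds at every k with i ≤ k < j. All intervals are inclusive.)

0

Need earliest j ≥ 1 with p, and (¬q ∧ s) at every k in [1,j-1].
  j=1: rhs holds (empty prefix). k = 0.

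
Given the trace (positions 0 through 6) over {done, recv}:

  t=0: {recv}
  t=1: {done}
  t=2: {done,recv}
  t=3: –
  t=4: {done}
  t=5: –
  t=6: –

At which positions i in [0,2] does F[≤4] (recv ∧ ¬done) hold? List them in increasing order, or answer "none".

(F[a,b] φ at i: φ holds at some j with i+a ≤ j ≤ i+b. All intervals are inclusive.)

0

Evaluate at each i in [0,2]:
  i=0: ✓ (witness j=0)
  i=1: ✗ (none in [1,5])
  i=2: ✗ (none in [2,6])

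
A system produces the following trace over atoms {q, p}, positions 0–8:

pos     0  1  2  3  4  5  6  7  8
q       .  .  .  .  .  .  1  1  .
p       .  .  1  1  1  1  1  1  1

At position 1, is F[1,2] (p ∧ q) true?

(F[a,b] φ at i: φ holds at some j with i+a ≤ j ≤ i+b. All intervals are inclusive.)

Check (p ∧ q) at each j in [2,3]:
  j=2: false
  j=3: false
No position in the window satisfies it → formula fails.

No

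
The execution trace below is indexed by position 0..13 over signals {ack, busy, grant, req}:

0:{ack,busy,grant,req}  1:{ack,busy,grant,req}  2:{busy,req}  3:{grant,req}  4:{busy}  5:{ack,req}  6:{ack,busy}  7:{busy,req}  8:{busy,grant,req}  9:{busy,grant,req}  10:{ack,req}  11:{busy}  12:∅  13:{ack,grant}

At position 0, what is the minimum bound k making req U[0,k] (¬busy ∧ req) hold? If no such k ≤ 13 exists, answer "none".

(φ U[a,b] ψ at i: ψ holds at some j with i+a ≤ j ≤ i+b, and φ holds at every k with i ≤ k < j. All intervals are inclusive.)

Need earliest j ≥ 0 with (¬busy ∧ req), and req at every k in [0,j-1].
  j=0: rhs fails.
  j=1: rhs fails.
  j=2: rhs fails.
  j=3: rhs holds; lhs holds on [0,2]. k = 3.

3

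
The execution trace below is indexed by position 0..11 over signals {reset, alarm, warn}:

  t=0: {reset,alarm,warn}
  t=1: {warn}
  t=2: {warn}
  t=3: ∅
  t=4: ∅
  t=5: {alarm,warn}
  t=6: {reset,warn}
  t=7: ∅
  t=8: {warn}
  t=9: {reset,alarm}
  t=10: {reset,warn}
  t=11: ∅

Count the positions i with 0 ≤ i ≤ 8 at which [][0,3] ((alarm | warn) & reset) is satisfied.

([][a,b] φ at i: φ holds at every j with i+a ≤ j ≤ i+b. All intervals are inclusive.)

0

Evaluate at each i in [0,8]:
  i=0: ✗ (fails at j=1)
  i=1: ✗ (fails at j=1)
  i=2: ✗ (fails at j=2)
  i=3: ✗ (fails at j=3)
  i=4: ✗ (fails at j=4)
  i=5: ✗ (fails at j=5)
  i=6: ✗ (fails at j=7)
  i=7: ✗ (fails at j=7)
  i=8: ✗ (fails at j=8)
Positions where it holds: {} → 0.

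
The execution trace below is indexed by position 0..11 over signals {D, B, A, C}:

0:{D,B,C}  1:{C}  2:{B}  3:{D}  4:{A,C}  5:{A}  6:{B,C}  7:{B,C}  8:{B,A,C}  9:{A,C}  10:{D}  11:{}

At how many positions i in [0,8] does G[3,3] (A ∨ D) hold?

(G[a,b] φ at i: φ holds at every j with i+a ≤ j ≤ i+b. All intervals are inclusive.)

Evaluate at each i in [0,8]:
  i=0: ✓ (all of [3,3])
  i=1: ✓ (all of [4,4])
  i=2: ✓ (all of [5,5])
  i=3: ✗ (fails at j=6)
  i=4: ✗ (fails at j=7)
  i=5: ✓ (all of [8,8])
  i=6: ✓ (all of [9,9])
  i=7: ✓ (all of [10,10])
  i=8: ✗ (fails at j=11)
Positions where it holds: {0, 1, 2, 5, 6, 7} → 6.

6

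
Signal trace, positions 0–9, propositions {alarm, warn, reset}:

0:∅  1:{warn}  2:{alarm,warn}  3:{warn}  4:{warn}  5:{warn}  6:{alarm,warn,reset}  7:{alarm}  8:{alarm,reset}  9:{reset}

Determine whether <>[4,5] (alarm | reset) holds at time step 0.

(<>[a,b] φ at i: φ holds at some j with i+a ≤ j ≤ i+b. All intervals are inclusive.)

Check (alarm | reset) at each j in [4,5]:
  j=4: false
  j=5: false
No position in the window satisfies it → formula fails.

False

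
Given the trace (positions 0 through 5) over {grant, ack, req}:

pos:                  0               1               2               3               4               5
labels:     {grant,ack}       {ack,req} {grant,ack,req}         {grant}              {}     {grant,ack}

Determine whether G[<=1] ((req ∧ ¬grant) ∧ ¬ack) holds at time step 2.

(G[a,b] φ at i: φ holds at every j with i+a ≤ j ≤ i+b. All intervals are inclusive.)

Check ((req ∧ ¬grant) ∧ ¬ack) at every j in [2,3]:
  j=2: false
  j=3: false
Fails at j=2 → formula fails.

False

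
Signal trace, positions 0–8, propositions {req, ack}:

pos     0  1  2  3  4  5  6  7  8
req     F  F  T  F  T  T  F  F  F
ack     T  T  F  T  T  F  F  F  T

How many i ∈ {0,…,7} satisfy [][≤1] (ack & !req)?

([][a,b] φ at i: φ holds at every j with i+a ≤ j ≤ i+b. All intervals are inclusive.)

1

Evaluate at each i in [0,7]:
  i=0: ✓ (all of [0,1])
  i=1: ✗ (fails at j=2)
  i=2: ✗ (fails at j=2)
  i=3: ✗ (fails at j=4)
  i=4: ✗ (fails at j=4)
  i=5: ✗ (fails at j=5)
  i=6: ✗ (fails at j=6)
  i=7: ✗ (fails at j=7)
Positions where it holds: {0} → 1.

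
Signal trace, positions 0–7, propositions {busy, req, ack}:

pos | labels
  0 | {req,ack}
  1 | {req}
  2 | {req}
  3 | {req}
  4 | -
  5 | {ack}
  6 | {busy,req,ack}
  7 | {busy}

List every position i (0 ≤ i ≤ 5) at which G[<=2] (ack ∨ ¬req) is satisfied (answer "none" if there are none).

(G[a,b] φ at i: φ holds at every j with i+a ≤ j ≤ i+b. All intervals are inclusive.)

4, 5

Evaluate at each i in [0,5]:
  i=0: ✗ (fails at j=1)
  i=1: ✗ (fails at j=1)
  i=2: ✗ (fails at j=2)
  i=3: ✗ (fails at j=3)
  i=4: ✓ (all of [4,6])
  i=5: ✓ (all of [5,7])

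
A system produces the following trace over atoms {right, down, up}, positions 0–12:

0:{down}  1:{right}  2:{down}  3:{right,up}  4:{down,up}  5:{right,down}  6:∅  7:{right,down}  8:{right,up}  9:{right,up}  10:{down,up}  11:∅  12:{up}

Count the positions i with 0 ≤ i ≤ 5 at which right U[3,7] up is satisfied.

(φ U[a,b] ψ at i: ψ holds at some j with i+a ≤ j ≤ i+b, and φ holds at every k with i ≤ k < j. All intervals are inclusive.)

0

Evaluate at each i in [0,5]:
  i=0: ✗ (lhs fails at k=0 before rhs at j=3)
  i=1: ✗ (lhs fails at k=2 before rhs at j=4)
  i=2: ✗ (lhs fails at k=2 before rhs at j=8)
  i=3: ✗ (lhs fails at k=4 before rhs at j=8)
  i=4: ✗ (lhs fails at k=4 before rhs at j=8)
  i=5: ✗ (lhs fails at k=6 before rhs at j=8)
Positions where it holds: {} → 0.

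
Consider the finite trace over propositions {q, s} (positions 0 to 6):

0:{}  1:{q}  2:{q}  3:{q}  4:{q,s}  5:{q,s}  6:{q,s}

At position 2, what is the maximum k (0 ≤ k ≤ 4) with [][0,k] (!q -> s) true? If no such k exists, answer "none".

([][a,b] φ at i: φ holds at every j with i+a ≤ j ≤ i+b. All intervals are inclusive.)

(!q -> s) must hold from j=2 onward; find where it first fails.
  j=2: holds
  j=3: holds
  j=4: holds
  j=5: holds
  j=6: holds
Holds through j=6; largest k = 4.

4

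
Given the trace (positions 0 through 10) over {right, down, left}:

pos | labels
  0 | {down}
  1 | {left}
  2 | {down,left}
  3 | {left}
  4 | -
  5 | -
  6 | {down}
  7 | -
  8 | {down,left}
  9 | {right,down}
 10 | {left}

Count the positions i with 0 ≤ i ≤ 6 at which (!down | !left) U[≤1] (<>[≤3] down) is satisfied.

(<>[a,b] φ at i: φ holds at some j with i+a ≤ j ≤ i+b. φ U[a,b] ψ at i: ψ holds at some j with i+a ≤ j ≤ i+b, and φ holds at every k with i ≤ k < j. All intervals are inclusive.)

7

Evaluate at each i in [0,6]:
  i=0: ✓ (rhs at j=0)
  i=1: ✓ (rhs at j=1)
  i=2: ✓ (rhs at j=2)
  i=3: ✓ (rhs at j=3)
  i=4: ✓ (rhs at j=4)
  i=5: ✓ (rhs at j=5)
  i=6: ✓ (rhs at j=6)
Positions where it holds: {0, 1, 2, 3, 4, 5, 6} → 7.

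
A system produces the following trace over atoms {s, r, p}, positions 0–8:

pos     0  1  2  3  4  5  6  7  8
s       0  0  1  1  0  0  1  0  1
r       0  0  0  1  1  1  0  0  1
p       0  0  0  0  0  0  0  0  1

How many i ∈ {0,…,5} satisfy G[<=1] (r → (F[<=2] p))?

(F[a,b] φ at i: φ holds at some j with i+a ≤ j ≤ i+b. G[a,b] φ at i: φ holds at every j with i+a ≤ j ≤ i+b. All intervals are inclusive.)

Evaluate at each i in [0,5]:
  i=0: ✓ (all of [0,1])
  i=1: ✓ (all of [1,2])
  i=2: ✗ (fails at j=3)
  i=3: ✗ (fails at j=3)
  i=4: ✗ (fails at j=4)
  i=5: ✗ (fails at j=5)
Positions where it holds: {0, 1} → 2.

2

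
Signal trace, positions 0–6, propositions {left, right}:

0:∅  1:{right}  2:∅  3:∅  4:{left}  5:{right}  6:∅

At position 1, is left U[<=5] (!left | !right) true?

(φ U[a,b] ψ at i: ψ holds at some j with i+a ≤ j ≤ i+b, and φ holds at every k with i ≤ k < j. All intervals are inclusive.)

Holds

Need some j in [1,6] with (!left | !right), and left at every k in [1,j-1].
  j=1: (!left | !right) holds; no prefix to check → satisfied.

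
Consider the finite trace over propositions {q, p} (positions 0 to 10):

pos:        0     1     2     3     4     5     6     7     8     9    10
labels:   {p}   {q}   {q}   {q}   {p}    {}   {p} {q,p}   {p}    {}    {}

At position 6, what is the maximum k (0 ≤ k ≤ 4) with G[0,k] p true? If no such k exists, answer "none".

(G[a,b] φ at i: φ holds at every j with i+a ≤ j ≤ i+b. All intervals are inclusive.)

2

p must hold from j=6 onward; find where it first fails.
  j=6: holds
  j=7: holds
  j=8: holds
  j=9: fails
Holds on [6,8], so largest k = 2.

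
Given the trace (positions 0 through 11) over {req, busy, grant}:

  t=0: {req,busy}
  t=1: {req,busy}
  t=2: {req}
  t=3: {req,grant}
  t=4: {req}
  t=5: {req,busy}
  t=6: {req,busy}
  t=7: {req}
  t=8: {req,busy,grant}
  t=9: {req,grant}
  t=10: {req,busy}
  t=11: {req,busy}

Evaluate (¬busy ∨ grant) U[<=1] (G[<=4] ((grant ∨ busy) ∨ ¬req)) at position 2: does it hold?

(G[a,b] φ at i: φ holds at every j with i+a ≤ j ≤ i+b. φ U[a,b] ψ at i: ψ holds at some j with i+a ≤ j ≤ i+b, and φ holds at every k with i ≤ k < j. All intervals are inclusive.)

Need some j in [2,3] with G[<=4] ((grant ∨ busy) ∨ ¬req), and (¬busy ∨ grant) at every k in [2,j-1].
  j=2: G[<=4] ((grant ∨ busy) ∨ ¬req) — fails at 2.
  j=3: G[<=4] ((grant ∨ busy) ∨ ¬req) — fails at 4.
No j in the window works → until fails.

Does not hold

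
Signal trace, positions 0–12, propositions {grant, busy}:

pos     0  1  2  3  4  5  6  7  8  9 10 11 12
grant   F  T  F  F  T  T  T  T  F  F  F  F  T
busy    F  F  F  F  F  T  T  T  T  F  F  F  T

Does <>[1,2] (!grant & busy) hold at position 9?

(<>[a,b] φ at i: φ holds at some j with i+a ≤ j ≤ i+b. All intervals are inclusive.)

False

Check (!grant & busy) at each j in [10,11]:
  j=10: false
  j=11: false
No position in the window satisfies it → formula fails.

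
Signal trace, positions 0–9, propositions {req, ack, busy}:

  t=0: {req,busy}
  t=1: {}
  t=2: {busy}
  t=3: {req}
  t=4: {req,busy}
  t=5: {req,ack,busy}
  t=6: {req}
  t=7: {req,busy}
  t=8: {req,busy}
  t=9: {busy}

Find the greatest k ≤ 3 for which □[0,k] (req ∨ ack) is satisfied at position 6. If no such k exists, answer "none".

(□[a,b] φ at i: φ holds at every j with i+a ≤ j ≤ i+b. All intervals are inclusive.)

(req ∨ ack) must hold from j=6 onward; find where it first fails.
  j=6: holds
  j=7: holds
  j=8: holds
  j=9: fails
Holds on [6,8], so largest k = 2.

2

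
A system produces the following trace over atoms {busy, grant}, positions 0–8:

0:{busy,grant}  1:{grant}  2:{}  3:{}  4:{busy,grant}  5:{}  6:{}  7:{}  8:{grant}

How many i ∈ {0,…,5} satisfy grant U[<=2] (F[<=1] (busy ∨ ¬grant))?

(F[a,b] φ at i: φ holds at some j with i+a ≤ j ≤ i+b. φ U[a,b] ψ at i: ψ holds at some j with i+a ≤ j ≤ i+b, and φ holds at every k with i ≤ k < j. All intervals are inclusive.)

6

Evaluate at each i in [0,5]:
  i=0: ✓ (rhs at j=0)
  i=1: ✓ (rhs at j=1)
  i=2: ✓ (rhs at j=2)
  i=3: ✓ (rhs at j=3)
  i=4: ✓ (rhs at j=4)
  i=5: ✓ (rhs at j=5)
Positions where it holds: {0, 1, 2, 3, 4, 5} → 6.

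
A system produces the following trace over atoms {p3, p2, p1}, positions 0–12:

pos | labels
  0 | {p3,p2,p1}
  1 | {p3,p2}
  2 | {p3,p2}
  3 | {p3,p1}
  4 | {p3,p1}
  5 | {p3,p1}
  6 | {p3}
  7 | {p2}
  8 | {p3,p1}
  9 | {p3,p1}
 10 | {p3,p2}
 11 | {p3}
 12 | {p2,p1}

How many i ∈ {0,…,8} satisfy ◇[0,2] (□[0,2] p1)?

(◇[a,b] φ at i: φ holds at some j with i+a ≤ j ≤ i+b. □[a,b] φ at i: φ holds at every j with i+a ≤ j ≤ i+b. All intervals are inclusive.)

3

Evaluate at each i in [0,8]:
  i=0: ✗ (none in [0,2])
  i=1: ✓ (witness j=3)
  i=2: ✓ (witness j=3)
  i=3: ✓ (witness j=3)
  i=4: ✗ (none in [4,6])
  i=5: ✗ (none in [5,7])
  i=6: ✗ (none in [6,8])
  i=7: ✗ (none in [7,9])
  i=8: ✗ (none in [8,10])
Positions where it holds: {1, 2, 3} → 3.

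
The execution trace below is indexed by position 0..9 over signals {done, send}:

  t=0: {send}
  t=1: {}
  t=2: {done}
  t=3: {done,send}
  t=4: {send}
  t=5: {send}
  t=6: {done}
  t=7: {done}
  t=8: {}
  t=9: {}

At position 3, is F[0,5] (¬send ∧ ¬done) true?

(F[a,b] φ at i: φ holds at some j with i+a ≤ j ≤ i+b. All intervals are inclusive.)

True

Check (¬send ∧ ¬done) at each j in [3,8]:
  j=3: false
  j=4: false
  j=5: false
  j=6: false
  j=7: false
  j=8: true
Found at j=8 → formula holds.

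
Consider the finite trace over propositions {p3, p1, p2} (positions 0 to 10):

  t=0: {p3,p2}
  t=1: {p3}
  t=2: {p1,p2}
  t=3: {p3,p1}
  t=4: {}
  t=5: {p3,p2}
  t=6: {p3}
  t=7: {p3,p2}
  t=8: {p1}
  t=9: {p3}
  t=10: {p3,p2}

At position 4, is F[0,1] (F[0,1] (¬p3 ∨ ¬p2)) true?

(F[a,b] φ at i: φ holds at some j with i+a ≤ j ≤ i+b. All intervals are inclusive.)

Check F[0,1] (¬p3 ∨ ¬p2) at each j in [4,5]:
  j=4: holds (witness at 4)
  j=5: holds (witness at 6)
Found at j=4 → formula holds.

Yes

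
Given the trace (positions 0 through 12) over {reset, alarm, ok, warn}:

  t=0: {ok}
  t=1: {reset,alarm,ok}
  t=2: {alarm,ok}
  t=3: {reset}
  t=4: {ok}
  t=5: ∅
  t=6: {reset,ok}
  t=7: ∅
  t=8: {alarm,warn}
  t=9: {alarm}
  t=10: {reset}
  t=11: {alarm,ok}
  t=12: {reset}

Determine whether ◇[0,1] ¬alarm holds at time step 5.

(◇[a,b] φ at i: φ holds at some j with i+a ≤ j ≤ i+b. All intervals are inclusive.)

Check ¬alarm at each j in [5,6]:
  j=5: true
  j=6: true
Found at j=5 → formula holds.

Yes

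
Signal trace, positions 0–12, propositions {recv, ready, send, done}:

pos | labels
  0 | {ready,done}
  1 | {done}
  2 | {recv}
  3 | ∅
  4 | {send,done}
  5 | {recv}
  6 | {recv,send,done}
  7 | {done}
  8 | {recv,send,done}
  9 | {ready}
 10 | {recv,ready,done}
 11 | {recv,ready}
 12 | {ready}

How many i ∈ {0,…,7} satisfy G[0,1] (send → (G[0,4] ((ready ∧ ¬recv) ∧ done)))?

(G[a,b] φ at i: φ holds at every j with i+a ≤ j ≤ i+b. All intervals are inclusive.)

Evaluate at each i in [0,7]:
  i=0: ✓ (all of [0,1])
  i=1: ✓ (all of [1,2])
  i=2: ✓ (all of [2,3])
  i=3: ✗ (fails at j=4)
  i=4: ✗ (fails at j=4)
  i=5: ✗ (fails at j=6)
  i=6: ✗ (fails at j=6)
  i=7: ✗ (fails at j=8)
Positions where it holds: {0, 1, 2} → 3.

3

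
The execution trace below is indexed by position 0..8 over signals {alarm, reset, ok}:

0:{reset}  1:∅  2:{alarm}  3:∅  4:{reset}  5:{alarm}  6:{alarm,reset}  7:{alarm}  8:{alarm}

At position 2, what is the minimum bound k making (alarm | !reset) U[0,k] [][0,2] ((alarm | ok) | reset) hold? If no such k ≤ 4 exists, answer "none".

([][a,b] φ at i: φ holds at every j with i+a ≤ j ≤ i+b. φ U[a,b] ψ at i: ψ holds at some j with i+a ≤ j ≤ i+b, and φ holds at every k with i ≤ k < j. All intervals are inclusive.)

Need earliest j ≥ 2 with [][0,2] ((alarm | ok) | reset), and (alarm | !reset) at every k in [2,j-1].
  j=2: rhs fails.
  j=3: rhs fails.
  j=4: rhs holds; lhs holds on [2,3]. k = 2.

2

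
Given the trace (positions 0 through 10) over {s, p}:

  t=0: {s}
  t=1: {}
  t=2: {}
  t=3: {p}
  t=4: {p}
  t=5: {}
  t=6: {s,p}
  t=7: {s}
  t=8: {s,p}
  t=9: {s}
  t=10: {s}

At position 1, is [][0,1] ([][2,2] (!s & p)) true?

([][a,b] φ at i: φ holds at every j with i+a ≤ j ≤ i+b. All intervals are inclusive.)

Check [][2,2] (!s & p) at every j in [1,2]:
  j=1: holds on [3,3]
  j=2: holds on [4,4]
All positions satisfy it → formula holds.

Holds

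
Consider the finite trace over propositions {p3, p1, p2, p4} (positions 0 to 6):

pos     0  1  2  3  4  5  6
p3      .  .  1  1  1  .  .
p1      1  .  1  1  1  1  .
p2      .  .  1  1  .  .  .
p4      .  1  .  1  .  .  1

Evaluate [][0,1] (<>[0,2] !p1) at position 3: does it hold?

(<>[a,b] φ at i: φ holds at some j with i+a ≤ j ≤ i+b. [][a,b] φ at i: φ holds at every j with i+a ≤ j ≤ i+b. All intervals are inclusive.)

Check <>[0,2] !p1 at every j in [3,4]:
  j=3: fails (none in [3,5])
  j=4: holds (witness at 6)
Fails at j=3 → formula fails.

No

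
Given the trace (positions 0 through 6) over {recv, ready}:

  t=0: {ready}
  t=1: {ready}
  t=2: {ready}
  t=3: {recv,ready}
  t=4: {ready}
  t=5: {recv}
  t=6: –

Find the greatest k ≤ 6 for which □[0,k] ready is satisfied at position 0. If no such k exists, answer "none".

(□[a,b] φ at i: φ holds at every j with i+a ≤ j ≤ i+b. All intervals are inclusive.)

4

ready must hold from j=0 onward; find where it first fails.
  j=0: holds
  j=1: holds
  j=2: holds
  j=3: holds
  j=4: holds
  j=5: fails
Holds on [0,4], so largest k = 4.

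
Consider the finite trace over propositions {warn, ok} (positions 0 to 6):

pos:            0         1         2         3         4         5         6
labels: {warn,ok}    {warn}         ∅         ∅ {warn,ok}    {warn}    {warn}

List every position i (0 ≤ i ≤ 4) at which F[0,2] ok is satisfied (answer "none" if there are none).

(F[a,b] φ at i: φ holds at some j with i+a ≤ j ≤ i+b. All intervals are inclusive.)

Evaluate at each i in [0,4]:
  i=0: ✓ (witness j=0)
  i=1: ✗ (none in [1,3])
  i=2: ✓ (witness j=4)
  i=3: ✓ (witness j=4)
  i=4: ✓ (witness j=4)

0, 2, 3, 4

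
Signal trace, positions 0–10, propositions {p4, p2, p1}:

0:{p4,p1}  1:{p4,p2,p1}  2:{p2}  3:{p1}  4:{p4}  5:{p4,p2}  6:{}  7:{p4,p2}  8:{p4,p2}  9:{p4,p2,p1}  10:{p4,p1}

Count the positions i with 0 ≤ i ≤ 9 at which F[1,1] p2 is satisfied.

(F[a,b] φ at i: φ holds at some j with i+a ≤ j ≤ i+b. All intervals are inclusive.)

Evaluate at each i in [0,9]:
  i=0: ✓ (witness j=1)
  i=1: ✓ (witness j=2)
  i=2: ✗ (none in [3,3])
  i=3: ✗ (none in [4,4])
  i=4: ✓ (witness j=5)
  i=5: ✗ (none in [6,6])
  i=6: ✓ (witness j=7)
  i=7: ✓ (witness j=8)
  i=8: ✓ (witness j=9)
  i=9: ✗ (none in [10,10])
Positions where it holds: {0, 1, 4, 6, 7, 8} → 6.

6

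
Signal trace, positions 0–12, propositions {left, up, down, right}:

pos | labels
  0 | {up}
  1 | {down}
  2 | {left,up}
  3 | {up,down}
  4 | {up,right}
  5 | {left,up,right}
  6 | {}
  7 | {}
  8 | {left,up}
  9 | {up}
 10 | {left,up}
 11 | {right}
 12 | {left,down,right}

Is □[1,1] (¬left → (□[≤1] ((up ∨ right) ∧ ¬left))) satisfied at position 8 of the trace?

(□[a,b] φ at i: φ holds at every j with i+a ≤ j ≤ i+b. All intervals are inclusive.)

Check (¬left → (□[≤1] ((up ∨ right) ∧ ¬left))) at every j in [9,9]:
  j=9: antecedent true; consequent fails at 10 → ✗
Fails at j=9 → formula fails.

False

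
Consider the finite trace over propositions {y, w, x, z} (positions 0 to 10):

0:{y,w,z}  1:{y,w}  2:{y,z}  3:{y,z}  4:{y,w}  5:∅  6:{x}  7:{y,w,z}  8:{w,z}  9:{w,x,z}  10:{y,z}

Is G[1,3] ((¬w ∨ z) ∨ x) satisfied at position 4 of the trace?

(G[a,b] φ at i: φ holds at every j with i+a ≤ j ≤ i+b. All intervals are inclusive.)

Check ((¬w ∨ z) ∨ x) at every j in [5,7]:
  j=5: true
  j=6: true
  j=7: true
All positions satisfy it → formula holds.

Yes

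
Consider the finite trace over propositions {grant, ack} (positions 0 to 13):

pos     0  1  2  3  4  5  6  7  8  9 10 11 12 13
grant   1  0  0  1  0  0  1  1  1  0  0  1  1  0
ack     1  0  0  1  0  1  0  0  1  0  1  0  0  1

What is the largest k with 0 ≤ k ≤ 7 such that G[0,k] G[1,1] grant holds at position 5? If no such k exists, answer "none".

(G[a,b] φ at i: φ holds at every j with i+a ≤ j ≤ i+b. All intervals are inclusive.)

G[1,1] grant must hold from j=5 onward; find where it first fails.
  j=5: holds
  j=6: holds
  j=7: holds
  j=8: fails
Holds on [5,7], so largest k = 2.

2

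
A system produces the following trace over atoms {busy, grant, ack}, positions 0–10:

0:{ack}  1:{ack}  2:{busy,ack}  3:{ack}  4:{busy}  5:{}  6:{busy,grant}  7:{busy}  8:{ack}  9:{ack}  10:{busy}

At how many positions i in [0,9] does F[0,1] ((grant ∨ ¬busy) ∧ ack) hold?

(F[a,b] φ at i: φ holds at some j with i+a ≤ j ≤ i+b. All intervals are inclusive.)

7

Evaluate at each i in [0,9]:
  i=0: ✓ (witness j=0)
  i=1: ✓ (witness j=1)
  i=2: ✓ (witness j=3)
  i=3: ✓ (witness j=3)
  i=4: ✗ (none in [4,5])
  i=5: ✗ (none in [5,6])
  i=6: ✗ (none in [6,7])
  i=7: ✓ (witness j=8)
  i=8: ✓ (witness j=8)
  i=9: ✓ (witness j=9)
Positions where it holds: {0, 1, 2, 3, 7, 8, 9} → 7.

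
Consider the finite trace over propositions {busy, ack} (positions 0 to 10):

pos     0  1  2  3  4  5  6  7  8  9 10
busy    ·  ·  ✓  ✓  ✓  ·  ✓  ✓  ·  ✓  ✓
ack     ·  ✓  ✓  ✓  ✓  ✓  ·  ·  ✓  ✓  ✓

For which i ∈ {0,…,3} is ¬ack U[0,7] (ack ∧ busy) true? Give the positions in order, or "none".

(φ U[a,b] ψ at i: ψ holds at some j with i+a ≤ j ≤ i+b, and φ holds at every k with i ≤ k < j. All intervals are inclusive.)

Evaluate at each i in [0,3]:
  i=0: ✗ (lhs fails at k=1 before rhs at j=2)
  i=1: ✗ (lhs fails at k=1 before rhs at j=2)
  i=2: ✓ (rhs at j=2)
  i=3: ✓ (rhs at j=3)

2, 3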